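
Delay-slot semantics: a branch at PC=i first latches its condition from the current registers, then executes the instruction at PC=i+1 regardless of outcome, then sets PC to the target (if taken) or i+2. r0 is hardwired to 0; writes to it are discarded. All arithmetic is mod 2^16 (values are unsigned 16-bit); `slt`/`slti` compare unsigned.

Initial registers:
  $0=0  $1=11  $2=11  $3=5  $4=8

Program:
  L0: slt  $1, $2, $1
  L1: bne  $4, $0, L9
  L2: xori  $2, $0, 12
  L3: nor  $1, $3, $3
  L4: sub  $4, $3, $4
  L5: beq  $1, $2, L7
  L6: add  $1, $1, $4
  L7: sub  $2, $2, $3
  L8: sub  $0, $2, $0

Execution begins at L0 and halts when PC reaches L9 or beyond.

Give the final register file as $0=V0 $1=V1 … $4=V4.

  step pc=0: slt  $1, $2, $1  regs=(0,0,11,5,8)
  step pc=1: bne  $4, $0, L9  cond=T  regs=(0,0,11,5,8)
  step pc=2: xori  $2, $0, 12  regs=(0,0,12,5,8)

$0=0 $1=0 $2=12 $3=5 $4=8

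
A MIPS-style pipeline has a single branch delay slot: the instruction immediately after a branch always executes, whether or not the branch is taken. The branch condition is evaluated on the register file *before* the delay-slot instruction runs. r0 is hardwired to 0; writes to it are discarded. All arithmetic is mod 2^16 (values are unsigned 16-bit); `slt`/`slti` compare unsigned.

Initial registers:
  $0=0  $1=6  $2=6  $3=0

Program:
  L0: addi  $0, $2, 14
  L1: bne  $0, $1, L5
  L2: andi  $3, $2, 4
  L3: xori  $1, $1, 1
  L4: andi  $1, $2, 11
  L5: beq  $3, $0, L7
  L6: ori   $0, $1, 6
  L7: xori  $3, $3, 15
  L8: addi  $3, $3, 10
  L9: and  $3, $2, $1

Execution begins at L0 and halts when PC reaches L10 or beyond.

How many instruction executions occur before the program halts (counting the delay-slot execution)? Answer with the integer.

  step pc=0: addi  $0, $2, 14  regs=(0,6,6,0)
  step pc=1: bne  $0, $1, L5  cond=T  regs=(0,6,6,0)
  step pc=2: andi  $3, $2, 4  regs=(0,6,6,4)
  step pc=5: beq  $3, $0, L7  cond=F  regs=(0,6,6,4)
  step pc=6: ori   $0, $1, 6  regs=(0,6,6,4)
  step pc=7: xori  $3, $3, 15  regs=(0,6,6,11)
  step pc=8: addi  $3, $3, 10  regs=(0,6,6,21)
  step pc=9: and  $3, $2, $1  regs=(0,6,6,6)

8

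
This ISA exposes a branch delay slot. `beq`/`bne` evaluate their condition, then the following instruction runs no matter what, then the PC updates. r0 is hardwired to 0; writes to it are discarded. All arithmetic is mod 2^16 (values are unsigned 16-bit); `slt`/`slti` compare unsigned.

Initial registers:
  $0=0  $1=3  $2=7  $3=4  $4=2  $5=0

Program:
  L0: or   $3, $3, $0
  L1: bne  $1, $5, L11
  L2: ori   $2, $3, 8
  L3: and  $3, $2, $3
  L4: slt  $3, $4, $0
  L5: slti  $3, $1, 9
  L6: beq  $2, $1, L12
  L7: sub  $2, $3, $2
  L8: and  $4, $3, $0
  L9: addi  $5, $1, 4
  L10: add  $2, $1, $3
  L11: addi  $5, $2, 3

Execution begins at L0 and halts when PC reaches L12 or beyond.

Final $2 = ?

[0] or   $3, $3, $0  →  {$0:0, $1:3, $2:7, $3:4, $4:2, $5:0}
[1] bne  $1, $5, L11  →  {$0:0, $1:3, $2:7, $3:4, $4:2, $5:0}  ⟨branch taken⟩
[2] ori   $2, $3, 8  →  {$0:0, $1:3, $2:12, $3:4, $4:2, $5:0}
[11] addi  $5, $2, 3  →  {$0:0, $1:3, $2:12, $3:4, $4:2, $5:15}

12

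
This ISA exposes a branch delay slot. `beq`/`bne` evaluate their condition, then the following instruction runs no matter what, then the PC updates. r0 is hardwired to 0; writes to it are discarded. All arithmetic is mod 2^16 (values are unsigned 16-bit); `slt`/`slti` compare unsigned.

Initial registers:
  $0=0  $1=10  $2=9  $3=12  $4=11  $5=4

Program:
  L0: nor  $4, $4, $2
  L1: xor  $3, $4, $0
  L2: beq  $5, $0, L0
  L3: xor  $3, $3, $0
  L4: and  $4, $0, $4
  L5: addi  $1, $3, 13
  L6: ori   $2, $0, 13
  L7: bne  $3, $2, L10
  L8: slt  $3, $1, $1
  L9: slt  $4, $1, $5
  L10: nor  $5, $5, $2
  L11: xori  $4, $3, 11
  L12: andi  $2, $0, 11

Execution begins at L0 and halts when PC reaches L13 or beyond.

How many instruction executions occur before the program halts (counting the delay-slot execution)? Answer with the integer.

12

[0] nor  $4, $4, $2  →  {$0:0, $1:10, $2:9, $3:12, $4:65524, $5:4}
[1] xor  $3, $4, $0  →  {$0:0, $1:10, $2:9, $3:65524, $4:65524, $5:4}
[2] beq  $5, $0, L0  →  {$0:0, $1:10, $2:9, $3:65524, $4:65524, $5:4}  ⟨branch fallthrough⟩
[3] xor  $3, $3, $0  →  {$0:0, $1:10, $2:9, $3:65524, $4:65524, $5:4}
[4] and  $4, $0, $4  →  {$0:0, $1:10, $2:9, $3:65524, $4:0, $5:4}
[5] addi  $1, $3, 13  →  {$0:0, $1:1, $2:9, $3:65524, $4:0, $5:4}
[6] ori   $2, $0, 13  →  {$0:0, $1:1, $2:13, $3:65524, $4:0, $5:4}
[7] bne  $3, $2, L10  →  {$0:0, $1:1, $2:13, $3:65524, $4:0, $5:4}  ⟨branch taken⟩
[8] slt  $3, $1, $1  →  {$0:0, $1:1, $2:13, $3:0, $4:0, $5:4}
[10] nor  $5, $5, $2  →  {$0:0, $1:1, $2:13, $3:0, $4:0, $5:65522}
[11] xori  $4, $3, 11  →  {$0:0, $1:1, $2:13, $3:0, $4:11, $5:65522}
[12] andi  $2, $0, 11  →  {$0:0, $1:1, $2:0, $3:0, $4:11, $5:65522}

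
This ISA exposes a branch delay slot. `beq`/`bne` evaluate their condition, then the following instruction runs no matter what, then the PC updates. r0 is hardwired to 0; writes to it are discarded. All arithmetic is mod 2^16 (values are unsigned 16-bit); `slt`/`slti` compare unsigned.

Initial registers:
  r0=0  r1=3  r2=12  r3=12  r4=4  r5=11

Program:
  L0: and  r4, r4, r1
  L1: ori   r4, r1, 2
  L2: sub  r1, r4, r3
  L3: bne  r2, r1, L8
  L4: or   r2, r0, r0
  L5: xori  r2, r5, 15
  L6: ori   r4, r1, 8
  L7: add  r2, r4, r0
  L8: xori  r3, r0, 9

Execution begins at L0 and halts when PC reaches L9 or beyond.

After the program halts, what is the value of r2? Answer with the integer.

#0 and  r4, r4, r1 ; 0/3/12/12/0/11
#1 ori   r4, r1, 2 ; 0/3/12/12/3/11
#2 sub  r1, r4, r3 ; 0/65527/12/12/3/11
#3 bne  r2, r1, L8 ; 0/65527/12/12/3/11 ; →target
#4 or   r2, r0, r0 ; 0/65527/0/12/3/11
#8 xori  r3, r0, 9 ; 0/65527/0/9/3/11

0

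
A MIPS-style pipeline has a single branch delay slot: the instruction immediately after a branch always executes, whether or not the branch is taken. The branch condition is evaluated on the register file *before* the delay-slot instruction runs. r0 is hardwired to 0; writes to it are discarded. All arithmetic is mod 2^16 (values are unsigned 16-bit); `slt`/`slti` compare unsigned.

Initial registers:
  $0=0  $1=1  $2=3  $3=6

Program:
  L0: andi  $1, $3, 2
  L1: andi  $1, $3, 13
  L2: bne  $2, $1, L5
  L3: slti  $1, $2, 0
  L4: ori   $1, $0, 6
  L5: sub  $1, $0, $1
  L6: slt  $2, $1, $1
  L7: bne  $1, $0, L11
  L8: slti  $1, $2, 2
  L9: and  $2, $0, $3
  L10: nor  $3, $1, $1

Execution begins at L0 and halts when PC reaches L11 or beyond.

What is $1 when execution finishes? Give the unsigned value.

PC=0  andi  $1, $3, 2        | $0=0 $1=2 $2=3 $3=6
PC=1  andi  $1, $3, 13       | $0=0 $1=4 $2=3 $3=6
PC=2  bne  $2, $1, L5        | $0=0 $1=4 $2=3 $3=6  [TAKEN]
PC=3  slti  $1, $2, 0        | $0=0 $1=0 $2=3 $3=6
PC=5  sub  $1, $0, $1        | $0=0 $1=0 $2=3 $3=6
PC=6  slt  $2, $1, $1        | $0=0 $1=0 $2=0 $3=6
PC=7  bne  $1, $0, L11       | $0=0 $1=0 $2=0 $3=6  [not taken]
PC=8  slti  $1, $2, 2        | $0=0 $1=1 $2=0 $3=6
PC=9  and  $2, $0, $3        | $0=0 $1=1 $2=0 $3=6
PC=10 nor  $3, $1, $1        | $0=0 $1=1 $2=0 $3=65534

1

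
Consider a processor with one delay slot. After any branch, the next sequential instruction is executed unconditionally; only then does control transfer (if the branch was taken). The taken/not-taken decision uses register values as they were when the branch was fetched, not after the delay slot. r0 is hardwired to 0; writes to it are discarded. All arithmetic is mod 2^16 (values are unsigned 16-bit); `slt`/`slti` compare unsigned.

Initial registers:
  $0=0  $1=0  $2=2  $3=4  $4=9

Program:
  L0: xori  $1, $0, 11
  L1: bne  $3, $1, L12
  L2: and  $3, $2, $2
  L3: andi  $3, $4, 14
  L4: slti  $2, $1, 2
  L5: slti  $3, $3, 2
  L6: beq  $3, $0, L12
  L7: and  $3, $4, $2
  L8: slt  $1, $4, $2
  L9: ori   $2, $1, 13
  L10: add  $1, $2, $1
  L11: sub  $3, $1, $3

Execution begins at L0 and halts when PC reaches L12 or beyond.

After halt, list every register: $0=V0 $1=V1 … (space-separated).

$0=0 $1=11 $2=2 $3=2 $4=9

[0] xori  $1, $0, 11  →  {$0:0, $1:11, $2:2, $3:4, $4:9}
[1] bne  $3, $1, L12  →  {$0:0, $1:11, $2:2, $3:4, $4:9}  ⟨branch taken⟩
[2] and  $3, $2, $2  →  {$0:0, $1:11, $2:2, $3:2, $4:9}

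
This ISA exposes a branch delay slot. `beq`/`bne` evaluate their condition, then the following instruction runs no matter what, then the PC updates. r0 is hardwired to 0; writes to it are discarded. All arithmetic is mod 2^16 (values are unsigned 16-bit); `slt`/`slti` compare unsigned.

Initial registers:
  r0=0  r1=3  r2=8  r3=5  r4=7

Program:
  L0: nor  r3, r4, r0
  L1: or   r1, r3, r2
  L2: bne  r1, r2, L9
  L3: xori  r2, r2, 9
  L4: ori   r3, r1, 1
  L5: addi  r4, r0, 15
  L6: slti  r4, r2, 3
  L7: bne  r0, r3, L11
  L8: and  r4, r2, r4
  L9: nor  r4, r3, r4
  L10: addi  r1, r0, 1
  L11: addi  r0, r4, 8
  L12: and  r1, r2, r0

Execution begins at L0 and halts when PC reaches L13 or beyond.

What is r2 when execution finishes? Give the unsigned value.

PC=0  nor  r3, r4, r0        | r0=0 r1=3 r2=8 r3=65528 r4=7
PC=1  or   r1, r3, r2        | r0=0 r1=65528 r2=8 r3=65528 r4=7
PC=2  bne  r1, r2, L9        | r0=0 r1=65528 r2=8 r3=65528 r4=7  [TAKEN]
PC=3  xori  r2, r2, 9        | r0=0 r1=65528 r2=1 r3=65528 r4=7
PC=9  nor  r4, r3, r4        | r0=0 r1=65528 r2=1 r3=65528 r4=0
PC=10 addi  r1, r0, 1        | r0=0 r1=1 r2=1 r3=65528 r4=0
PC=11 addi  r0, r4, 8        | r0=0 r1=1 r2=1 r3=65528 r4=0
PC=12 and  r1, r2, r0        | r0=0 r1=0 r2=1 r3=65528 r4=0

1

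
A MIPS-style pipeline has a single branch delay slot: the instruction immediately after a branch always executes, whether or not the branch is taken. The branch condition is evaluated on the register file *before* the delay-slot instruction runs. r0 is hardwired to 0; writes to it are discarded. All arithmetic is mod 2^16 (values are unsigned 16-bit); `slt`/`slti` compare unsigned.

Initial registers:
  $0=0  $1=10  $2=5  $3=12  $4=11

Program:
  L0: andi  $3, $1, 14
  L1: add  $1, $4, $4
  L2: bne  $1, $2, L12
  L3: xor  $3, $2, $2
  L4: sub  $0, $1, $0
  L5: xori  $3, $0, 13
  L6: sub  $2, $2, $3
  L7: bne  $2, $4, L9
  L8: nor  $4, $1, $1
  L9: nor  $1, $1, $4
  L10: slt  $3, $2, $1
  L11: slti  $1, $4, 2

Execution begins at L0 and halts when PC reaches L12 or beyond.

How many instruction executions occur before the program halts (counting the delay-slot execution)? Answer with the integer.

  step pc=0: andi  $3, $1, 14  regs=(0,10,5,10,11)
  step pc=1: add  $1, $4, $4  regs=(0,22,5,10,11)
  step pc=2: bne  $1, $2, L12  cond=T  regs=(0,22,5,10,11)
  step pc=3: xor  $3, $2, $2  regs=(0,22,5,0,11)

4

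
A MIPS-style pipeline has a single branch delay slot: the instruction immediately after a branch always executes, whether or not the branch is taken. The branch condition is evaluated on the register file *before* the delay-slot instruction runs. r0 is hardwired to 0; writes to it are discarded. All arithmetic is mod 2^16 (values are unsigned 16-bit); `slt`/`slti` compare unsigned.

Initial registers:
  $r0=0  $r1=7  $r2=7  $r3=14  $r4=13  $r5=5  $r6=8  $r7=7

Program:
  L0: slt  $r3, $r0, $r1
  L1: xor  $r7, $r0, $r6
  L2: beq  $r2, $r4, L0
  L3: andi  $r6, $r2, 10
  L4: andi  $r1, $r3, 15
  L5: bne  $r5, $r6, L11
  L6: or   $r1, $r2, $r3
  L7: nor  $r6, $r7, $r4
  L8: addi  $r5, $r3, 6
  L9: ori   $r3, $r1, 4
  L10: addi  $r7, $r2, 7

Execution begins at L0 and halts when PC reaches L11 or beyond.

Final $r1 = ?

PC=0  slt  $r3, $r0, $r1     | $r0=0 $r1=7 $r2=7 $r3=1 $r4=13 $r5=5 $r6=8 $r7=7
PC=1  xor  $r7, $r0, $r6     | $r0=0 $r1=7 $r2=7 $r3=1 $r4=13 $r5=5 $r6=8 $r7=8
PC=2  beq  $r2, $r4, L0      | $r0=0 $r1=7 $r2=7 $r3=1 $r4=13 $r5=5 $r6=8 $r7=8  [not taken]
PC=3  andi  $r6, $r2, 10     | $r0=0 $r1=7 $r2=7 $r3=1 $r4=13 $r5=5 $r6=2 $r7=8
PC=4  andi  $r1, $r3, 15     | $r0=0 $r1=1 $r2=7 $r3=1 $r4=13 $r5=5 $r6=2 $r7=8
PC=5  bne  $r5, $r6, L11     | $r0=0 $r1=1 $r2=7 $r3=1 $r4=13 $r5=5 $r6=2 $r7=8  [TAKEN]
PC=6  or   $r1, $r2, $r3     | $r0=0 $r1=7 $r2=7 $r3=1 $r4=13 $r5=5 $r6=2 $r7=8

7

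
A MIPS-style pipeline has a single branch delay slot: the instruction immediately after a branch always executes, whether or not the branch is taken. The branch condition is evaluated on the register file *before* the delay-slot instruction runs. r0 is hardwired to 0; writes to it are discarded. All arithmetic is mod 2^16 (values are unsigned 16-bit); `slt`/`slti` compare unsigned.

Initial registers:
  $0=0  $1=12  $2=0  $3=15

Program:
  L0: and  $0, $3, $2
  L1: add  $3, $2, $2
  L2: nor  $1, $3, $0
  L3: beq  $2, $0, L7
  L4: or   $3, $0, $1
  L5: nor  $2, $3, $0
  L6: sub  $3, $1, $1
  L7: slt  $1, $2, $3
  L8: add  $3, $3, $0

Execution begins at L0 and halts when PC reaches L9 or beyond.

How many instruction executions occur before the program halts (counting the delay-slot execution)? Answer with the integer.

7

  step pc=0: and  $0, $3, $2  regs=(0,12,0,15)
  step pc=1: add  $3, $2, $2  regs=(0,12,0,0)
  step pc=2: nor  $1, $3, $0  regs=(0,65535,0,0)
  step pc=3: beq  $2, $0, L7  cond=T  regs=(0,65535,0,0)
  step pc=4: or   $3, $0, $1  regs=(0,65535,0,65535)
  step pc=7: slt  $1, $2, $3  regs=(0,1,0,65535)
  step pc=8: add  $3, $3, $0  regs=(0,1,0,65535)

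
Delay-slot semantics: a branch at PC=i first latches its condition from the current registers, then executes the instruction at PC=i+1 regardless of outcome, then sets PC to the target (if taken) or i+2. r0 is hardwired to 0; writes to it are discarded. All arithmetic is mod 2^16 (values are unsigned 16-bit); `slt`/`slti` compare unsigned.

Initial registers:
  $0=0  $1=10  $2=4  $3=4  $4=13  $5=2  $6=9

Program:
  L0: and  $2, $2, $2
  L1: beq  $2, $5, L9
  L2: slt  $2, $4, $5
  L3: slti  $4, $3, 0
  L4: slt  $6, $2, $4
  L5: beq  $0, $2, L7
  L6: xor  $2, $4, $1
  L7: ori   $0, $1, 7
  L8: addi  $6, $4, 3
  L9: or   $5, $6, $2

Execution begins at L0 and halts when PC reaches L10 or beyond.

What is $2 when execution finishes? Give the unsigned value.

#0 and  $2, $2, $2 ; 0/10/4/4/13/2/9
#1 beq  $2, $5, L9 ; 0/10/4/4/13/2/9 ; →fallthru
#2 slt  $2, $4, $5 ; 0/10/0/4/13/2/9
#3 slti  $4, $3, 0 ; 0/10/0/4/0/2/9
#4 slt  $6, $2, $4 ; 0/10/0/4/0/2/0
#5 beq  $0, $2, L7 ; 0/10/0/4/0/2/0 ; →target
#6 xor  $2, $4, $1 ; 0/10/10/4/0/2/0
#7 ori   $0, $1, 7 ; 0/10/10/4/0/2/0
#8 addi  $6, $4, 3 ; 0/10/10/4/0/2/3
#9 or   $5, $6, $2 ; 0/10/10/4/0/11/3

10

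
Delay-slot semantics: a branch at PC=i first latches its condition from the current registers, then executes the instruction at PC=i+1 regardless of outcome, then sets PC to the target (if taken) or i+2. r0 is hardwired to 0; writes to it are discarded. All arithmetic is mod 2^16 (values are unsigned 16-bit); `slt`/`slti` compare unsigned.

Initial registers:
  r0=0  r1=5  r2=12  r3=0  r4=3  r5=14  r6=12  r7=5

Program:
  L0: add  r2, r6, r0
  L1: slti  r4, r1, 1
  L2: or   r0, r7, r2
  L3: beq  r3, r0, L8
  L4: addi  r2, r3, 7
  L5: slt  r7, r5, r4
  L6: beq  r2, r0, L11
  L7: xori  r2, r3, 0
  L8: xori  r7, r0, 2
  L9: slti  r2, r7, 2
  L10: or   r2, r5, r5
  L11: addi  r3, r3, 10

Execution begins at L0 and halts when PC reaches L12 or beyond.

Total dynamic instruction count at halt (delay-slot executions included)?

#0 add  r2, r6, r0 ; 0/5/12/0/3/14/12/5
#1 slti  r4, r1, 1 ; 0/5/12/0/0/14/12/5
#2 or   r0, r7, r2 ; 0/5/12/0/0/14/12/5
#3 beq  r3, r0, L8 ; 0/5/12/0/0/14/12/5 ; →target
#4 addi  r2, r3, 7 ; 0/5/7/0/0/14/12/5
#8 xori  r7, r0, 2 ; 0/5/7/0/0/14/12/2
#9 slti  r2, r7, 2 ; 0/5/0/0/0/14/12/2
#10 or   r2, r5, r5 ; 0/5/14/0/0/14/12/2
#11 addi  r3, r3, 10 ; 0/5/14/10/0/14/12/2

9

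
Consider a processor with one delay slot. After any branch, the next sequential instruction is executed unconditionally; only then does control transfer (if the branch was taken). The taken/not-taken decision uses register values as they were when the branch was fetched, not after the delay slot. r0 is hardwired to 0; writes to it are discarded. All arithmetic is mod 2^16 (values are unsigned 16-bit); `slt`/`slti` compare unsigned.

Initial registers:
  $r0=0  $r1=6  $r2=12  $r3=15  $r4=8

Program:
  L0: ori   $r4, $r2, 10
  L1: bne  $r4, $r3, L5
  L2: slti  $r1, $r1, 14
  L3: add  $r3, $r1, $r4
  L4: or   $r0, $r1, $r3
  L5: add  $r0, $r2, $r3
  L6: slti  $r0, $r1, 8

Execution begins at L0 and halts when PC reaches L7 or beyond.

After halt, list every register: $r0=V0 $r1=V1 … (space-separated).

  step pc=0: ori   $r4, $r2, 10  regs=(0,6,12,15,14)
  step pc=1: bne  $r4, $r3, L5  cond=T  regs=(0,6,12,15,14)
  step pc=2: slti  $r1, $r1, 14  regs=(0,1,12,15,14)
  step pc=5: add  $r0, $r2, $r3  regs=(0,1,12,15,14)
  step pc=6: slti  $r0, $r1, 8  regs=(0,1,12,15,14)

$r0=0 $r1=1 $r2=12 $r3=15 $r4=14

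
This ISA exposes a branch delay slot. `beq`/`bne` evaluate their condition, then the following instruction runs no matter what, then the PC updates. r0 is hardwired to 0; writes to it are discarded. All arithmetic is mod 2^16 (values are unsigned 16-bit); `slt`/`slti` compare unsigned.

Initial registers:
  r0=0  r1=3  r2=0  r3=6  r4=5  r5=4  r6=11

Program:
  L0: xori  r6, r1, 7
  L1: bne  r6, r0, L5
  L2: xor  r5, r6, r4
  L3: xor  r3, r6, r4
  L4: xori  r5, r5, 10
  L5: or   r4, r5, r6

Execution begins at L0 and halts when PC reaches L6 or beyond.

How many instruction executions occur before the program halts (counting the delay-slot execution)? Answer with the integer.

[0] xori  r6, r1, 7  →  {r0:0, r1:3, r2:0, r3:6, r4:5, r5:4, r6:4}
[1] bne  r6, r0, L5  →  {r0:0, r1:3, r2:0, r3:6, r4:5, r5:4, r6:4}  ⟨branch taken⟩
[2] xor  r5, r6, r4  →  {r0:0, r1:3, r2:0, r3:6, r4:5, r5:1, r6:4}
[5] or   r4, r5, r6  →  {r0:0, r1:3, r2:0, r3:6, r4:5, r5:1, r6:4}

4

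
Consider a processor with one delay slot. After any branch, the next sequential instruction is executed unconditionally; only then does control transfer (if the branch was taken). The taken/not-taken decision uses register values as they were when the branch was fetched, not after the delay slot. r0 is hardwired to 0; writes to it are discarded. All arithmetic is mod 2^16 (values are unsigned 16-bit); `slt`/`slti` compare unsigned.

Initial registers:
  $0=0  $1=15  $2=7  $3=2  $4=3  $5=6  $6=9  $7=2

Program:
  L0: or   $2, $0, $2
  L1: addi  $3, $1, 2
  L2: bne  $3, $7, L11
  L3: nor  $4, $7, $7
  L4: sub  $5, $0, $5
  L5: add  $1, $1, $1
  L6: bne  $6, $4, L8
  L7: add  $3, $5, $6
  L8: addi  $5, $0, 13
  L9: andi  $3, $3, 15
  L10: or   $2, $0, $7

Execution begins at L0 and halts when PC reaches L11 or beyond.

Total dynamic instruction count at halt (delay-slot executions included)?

4

PC=0  or   $2, $0, $2        | $0=0 $1=15 $2=7 $3=2 $4=3 $5=6 $6=9 $7=2
PC=1  addi  $3, $1, 2        | $0=0 $1=15 $2=7 $3=17 $4=3 $5=6 $6=9 $7=2
PC=2  bne  $3, $7, L11       | $0=0 $1=15 $2=7 $3=17 $4=3 $5=6 $6=9 $7=2  [TAKEN]
PC=3  nor  $4, $7, $7        | $0=0 $1=15 $2=7 $3=17 $4=65533 $5=6 $6=9 $7=2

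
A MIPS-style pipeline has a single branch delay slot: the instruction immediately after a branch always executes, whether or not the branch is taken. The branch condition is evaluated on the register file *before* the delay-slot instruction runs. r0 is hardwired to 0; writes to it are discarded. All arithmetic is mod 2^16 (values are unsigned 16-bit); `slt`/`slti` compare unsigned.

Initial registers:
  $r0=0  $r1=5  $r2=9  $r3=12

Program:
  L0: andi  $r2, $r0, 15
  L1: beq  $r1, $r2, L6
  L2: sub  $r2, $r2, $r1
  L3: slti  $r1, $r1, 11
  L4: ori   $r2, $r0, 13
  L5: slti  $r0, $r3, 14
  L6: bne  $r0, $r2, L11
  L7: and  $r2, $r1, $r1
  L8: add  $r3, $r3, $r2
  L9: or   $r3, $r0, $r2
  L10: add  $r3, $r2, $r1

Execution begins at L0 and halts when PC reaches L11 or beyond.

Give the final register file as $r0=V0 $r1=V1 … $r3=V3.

  step pc=0: andi  $r2, $r0, 15  regs=(0,5,0,12)
  step pc=1: beq  $r1, $r2, L6  cond=F  regs=(0,5,0,12)
  step pc=2: sub  $r2, $r2, $r1  regs=(0,5,65531,12)
  step pc=3: slti  $r1, $r1, 11  regs=(0,1,65531,12)
  step pc=4: ori   $r2, $r0, 13  regs=(0,1,13,12)
  step pc=5: slti  $r0, $r3, 14  regs=(0,1,13,12)
  step pc=6: bne  $r0, $r2, L11  cond=T  regs=(0,1,13,12)
  step pc=7: and  $r2, $r1, $r1  regs=(0,1,1,12)

$r0=0 $r1=1 $r2=1 $r3=12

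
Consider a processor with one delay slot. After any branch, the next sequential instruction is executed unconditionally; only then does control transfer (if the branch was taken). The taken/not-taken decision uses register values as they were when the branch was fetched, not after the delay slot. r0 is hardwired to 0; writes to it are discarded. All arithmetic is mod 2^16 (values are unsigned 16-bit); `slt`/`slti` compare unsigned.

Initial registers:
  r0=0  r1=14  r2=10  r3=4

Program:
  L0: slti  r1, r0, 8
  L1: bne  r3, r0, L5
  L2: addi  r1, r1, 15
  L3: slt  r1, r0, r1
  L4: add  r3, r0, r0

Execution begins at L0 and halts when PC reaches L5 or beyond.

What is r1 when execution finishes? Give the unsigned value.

16

PC=0  slti  r1, r0, 8        | r0=0 r1=1 r2=10 r3=4
PC=1  bne  r3, r0, L5        | r0=0 r1=1 r2=10 r3=4  [TAKEN]
PC=2  addi  r1, r1, 15       | r0=0 r1=16 r2=10 r3=4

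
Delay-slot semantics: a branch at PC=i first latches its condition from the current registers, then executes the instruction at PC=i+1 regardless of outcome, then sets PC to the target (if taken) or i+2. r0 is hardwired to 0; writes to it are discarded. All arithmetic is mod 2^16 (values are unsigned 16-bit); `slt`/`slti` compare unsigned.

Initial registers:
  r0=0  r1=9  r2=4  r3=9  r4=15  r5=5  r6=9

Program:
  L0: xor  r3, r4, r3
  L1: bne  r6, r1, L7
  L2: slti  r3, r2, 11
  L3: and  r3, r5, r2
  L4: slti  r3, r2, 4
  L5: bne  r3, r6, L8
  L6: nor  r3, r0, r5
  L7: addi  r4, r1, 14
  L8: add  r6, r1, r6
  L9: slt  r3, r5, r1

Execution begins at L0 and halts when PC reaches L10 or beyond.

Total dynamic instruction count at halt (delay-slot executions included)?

#0 xor  r3, r4, r3 ; 0/9/4/6/15/5/9
#1 bne  r6, r1, L7 ; 0/9/4/6/15/5/9 ; →fallthru
#2 slti  r3, r2, 11 ; 0/9/4/1/15/5/9
#3 and  r3, r5, r2 ; 0/9/4/4/15/5/9
#4 slti  r3, r2, 4 ; 0/9/4/0/15/5/9
#5 bne  r3, r6, L8 ; 0/9/4/0/15/5/9 ; →target
#6 nor  r3, r0, r5 ; 0/9/4/65530/15/5/9
#8 add  r6, r1, r6 ; 0/9/4/65530/15/5/18
#9 slt  r3, r5, r1 ; 0/9/4/1/15/5/18

9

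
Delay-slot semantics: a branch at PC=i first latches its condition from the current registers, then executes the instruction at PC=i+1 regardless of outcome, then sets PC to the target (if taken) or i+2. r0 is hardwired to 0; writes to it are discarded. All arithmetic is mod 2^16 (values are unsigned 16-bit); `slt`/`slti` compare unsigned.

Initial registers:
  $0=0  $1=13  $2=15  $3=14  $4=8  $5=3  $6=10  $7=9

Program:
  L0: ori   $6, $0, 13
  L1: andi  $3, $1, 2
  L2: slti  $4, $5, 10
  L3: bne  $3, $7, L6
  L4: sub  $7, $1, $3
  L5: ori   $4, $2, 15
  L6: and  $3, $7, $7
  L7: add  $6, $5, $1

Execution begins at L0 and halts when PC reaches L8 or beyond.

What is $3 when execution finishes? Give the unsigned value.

13

[0] ori   $6, $0, 13  →  {$0:0, $1:13, $2:15, $3:14, $4:8, $5:3, $6:13, $7:9}
[1] andi  $3, $1, 2  →  {$0:0, $1:13, $2:15, $3:0, $4:8, $5:3, $6:13, $7:9}
[2] slti  $4, $5, 10  →  {$0:0, $1:13, $2:15, $3:0, $4:1, $5:3, $6:13, $7:9}
[3] bne  $3, $7, L6  →  {$0:0, $1:13, $2:15, $3:0, $4:1, $5:3, $6:13, $7:9}  ⟨branch taken⟩
[4] sub  $7, $1, $3  →  {$0:0, $1:13, $2:15, $3:0, $4:1, $5:3, $6:13, $7:13}
[6] and  $3, $7, $7  →  {$0:0, $1:13, $2:15, $3:13, $4:1, $5:3, $6:13, $7:13}
[7] add  $6, $5, $1  →  {$0:0, $1:13, $2:15, $3:13, $4:1, $5:3, $6:16, $7:13}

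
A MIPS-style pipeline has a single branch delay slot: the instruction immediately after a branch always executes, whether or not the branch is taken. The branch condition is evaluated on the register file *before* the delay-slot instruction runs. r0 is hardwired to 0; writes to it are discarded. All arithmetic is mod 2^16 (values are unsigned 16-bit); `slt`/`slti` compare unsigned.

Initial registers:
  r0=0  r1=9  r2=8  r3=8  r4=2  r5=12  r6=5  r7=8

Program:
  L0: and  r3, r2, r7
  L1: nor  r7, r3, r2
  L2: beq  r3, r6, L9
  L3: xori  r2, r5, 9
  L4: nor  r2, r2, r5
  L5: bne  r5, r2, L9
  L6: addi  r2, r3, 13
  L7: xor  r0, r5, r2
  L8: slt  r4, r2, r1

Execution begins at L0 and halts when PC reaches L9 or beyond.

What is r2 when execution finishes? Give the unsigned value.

21

[0] and  r3, r2, r7  →  {r0:0, r1:9, r2:8, r3:8, r4:2, r5:12, r6:5, r7:8}
[1] nor  r7, r3, r2  →  {r0:0, r1:9, r2:8, r3:8, r4:2, r5:12, r6:5, r7:65527}
[2] beq  r3, r6, L9  →  {r0:0, r1:9, r2:8, r3:8, r4:2, r5:12, r6:5, r7:65527}  ⟨branch fallthrough⟩
[3] xori  r2, r5, 9  →  {r0:0, r1:9, r2:5, r3:8, r4:2, r5:12, r6:5, r7:65527}
[4] nor  r2, r2, r5  →  {r0:0, r1:9, r2:65522, r3:8, r4:2, r5:12, r6:5, r7:65527}
[5] bne  r5, r2, L9  →  {r0:0, r1:9, r2:65522, r3:8, r4:2, r5:12, r6:5, r7:65527}  ⟨branch taken⟩
[6] addi  r2, r3, 13  →  {r0:0, r1:9, r2:21, r3:8, r4:2, r5:12, r6:5, r7:65527}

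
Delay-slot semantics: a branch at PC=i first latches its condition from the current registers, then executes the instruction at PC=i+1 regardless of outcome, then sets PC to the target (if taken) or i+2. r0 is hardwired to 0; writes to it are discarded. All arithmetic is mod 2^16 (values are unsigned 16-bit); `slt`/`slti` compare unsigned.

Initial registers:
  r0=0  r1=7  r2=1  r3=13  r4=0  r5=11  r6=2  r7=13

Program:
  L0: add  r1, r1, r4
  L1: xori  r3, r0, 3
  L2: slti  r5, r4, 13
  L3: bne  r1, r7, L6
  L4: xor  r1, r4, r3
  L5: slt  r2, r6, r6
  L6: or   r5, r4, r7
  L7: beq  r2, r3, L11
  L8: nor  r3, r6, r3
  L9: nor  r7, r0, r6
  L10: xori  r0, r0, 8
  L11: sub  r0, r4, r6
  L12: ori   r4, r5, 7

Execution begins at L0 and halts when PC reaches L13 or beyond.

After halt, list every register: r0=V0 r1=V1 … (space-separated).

r0=0 r1=3 r2=1 r3=65532 r4=15 r5=13 r6=2 r7=65533

#0 add  r1, r1, r4 ; 0/7/1/13/0/11/2/13
#1 xori  r3, r0, 3 ; 0/7/1/3/0/11/2/13
#2 slti  r5, r4, 13 ; 0/7/1/3/0/1/2/13
#3 bne  r1, r7, L6 ; 0/7/1/3/0/1/2/13 ; →target
#4 xor  r1, r4, r3 ; 0/3/1/3/0/1/2/13
#6 or   r5, r4, r7 ; 0/3/1/3/0/13/2/13
#7 beq  r2, r3, L11 ; 0/3/1/3/0/13/2/13 ; →fallthru
#8 nor  r3, r6, r3 ; 0/3/1/65532/0/13/2/13
#9 nor  r7, r0, r6 ; 0/3/1/65532/0/13/2/65533
#10 xori  r0, r0, 8 ; 0/3/1/65532/0/13/2/65533
#11 sub  r0, r4, r6 ; 0/3/1/65532/0/13/2/65533
#12 ori   r4, r5, 7 ; 0/3/1/65532/15/13/2/65533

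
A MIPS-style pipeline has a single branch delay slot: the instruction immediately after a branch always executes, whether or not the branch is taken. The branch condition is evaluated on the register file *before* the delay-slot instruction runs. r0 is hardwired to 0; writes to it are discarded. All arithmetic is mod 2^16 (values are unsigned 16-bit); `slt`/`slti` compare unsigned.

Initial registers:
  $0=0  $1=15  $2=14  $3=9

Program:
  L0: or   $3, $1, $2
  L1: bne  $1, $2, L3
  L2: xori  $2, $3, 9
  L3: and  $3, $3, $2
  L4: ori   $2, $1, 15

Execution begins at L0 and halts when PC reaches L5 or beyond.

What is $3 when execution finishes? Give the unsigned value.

  step pc=0: or   $3, $1, $2  regs=(0,15,14,15)
  step pc=1: bne  $1, $2, L3  cond=T  regs=(0,15,14,15)
  step pc=2: xori  $2, $3, 9  regs=(0,15,6,15)
  step pc=3: and  $3, $3, $2  regs=(0,15,6,6)
  step pc=4: ori   $2, $1, 15  regs=(0,15,15,6)

6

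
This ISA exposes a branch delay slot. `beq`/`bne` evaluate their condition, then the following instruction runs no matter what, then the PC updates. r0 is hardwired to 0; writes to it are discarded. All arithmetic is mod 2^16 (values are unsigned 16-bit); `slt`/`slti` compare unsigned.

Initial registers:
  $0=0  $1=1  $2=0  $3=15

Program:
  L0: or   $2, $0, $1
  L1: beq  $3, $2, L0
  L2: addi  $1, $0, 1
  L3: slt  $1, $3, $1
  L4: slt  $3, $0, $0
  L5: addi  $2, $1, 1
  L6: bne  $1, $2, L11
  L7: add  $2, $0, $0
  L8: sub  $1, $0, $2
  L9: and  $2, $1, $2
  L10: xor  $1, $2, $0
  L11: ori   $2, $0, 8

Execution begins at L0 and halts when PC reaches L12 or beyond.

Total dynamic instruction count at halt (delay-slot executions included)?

  step pc=0: or   $2, $0, $1  regs=(0,1,1,15)
  step pc=1: beq  $3, $2, L0  cond=F  regs=(0,1,1,15)
  step pc=2: addi  $1, $0, 1  regs=(0,1,1,15)
  step pc=3: slt  $1, $3, $1  regs=(0,0,1,15)
  step pc=4: slt  $3, $0, $0  regs=(0,0,1,0)
  step pc=5: addi  $2, $1, 1  regs=(0,0,1,0)
  step pc=6: bne  $1, $2, L11  cond=T  regs=(0,0,1,0)
  step pc=7: add  $2, $0, $0  regs=(0,0,0,0)
  step pc=11: ori   $2, $0, 8  regs=(0,0,8,0)

9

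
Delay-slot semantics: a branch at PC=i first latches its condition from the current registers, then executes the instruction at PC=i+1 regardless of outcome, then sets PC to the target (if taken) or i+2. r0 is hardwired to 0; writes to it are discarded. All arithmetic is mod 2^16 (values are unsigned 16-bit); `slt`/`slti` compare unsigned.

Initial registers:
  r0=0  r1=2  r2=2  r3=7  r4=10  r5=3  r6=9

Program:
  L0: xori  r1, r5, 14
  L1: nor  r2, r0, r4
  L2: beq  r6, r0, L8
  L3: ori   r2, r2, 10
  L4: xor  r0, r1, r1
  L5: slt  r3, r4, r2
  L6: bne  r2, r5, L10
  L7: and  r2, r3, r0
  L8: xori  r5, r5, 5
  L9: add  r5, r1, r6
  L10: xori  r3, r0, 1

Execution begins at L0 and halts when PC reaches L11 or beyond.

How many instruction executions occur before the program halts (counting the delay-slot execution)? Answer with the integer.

[0] xori  r1, r5, 14  →  {r0:0, r1:13, r2:2, r3:7, r4:10, r5:3, r6:9}
[1] nor  r2, r0, r4  →  {r0:0, r1:13, r2:65525, r3:7, r4:10, r5:3, r6:9}
[2] beq  r6, r0, L8  →  {r0:0, r1:13, r2:65525, r3:7, r4:10, r5:3, r6:9}  ⟨branch fallthrough⟩
[3] ori   r2, r2, 10  →  {r0:0, r1:13, r2:65535, r3:7, r4:10, r5:3, r6:9}
[4] xor  r0, r1, r1  →  {r0:0, r1:13, r2:65535, r3:7, r4:10, r5:3, r6:9}
[5] slt  r3, r4, r2  →  {r0:0, r1:13, r2:65535, r3:1, r4:10, r5:3, r6:9}
[6] bne  r2, r5, L10  →  {r0:0, r1:13, r2:65535, r3:1, r4:10, r5:3, r6:9}  ⟨branch taken⟩
[7] and  r2, r3, r0  →  {r0:0, r1:13, r2:0, r3:1, r4:10, r5:3, r6:9}
[10] xori  r3, r0, 1  →  {r0:0, r1:13, r2:0, r3:1, r4:10, r5:3, r6:9}

9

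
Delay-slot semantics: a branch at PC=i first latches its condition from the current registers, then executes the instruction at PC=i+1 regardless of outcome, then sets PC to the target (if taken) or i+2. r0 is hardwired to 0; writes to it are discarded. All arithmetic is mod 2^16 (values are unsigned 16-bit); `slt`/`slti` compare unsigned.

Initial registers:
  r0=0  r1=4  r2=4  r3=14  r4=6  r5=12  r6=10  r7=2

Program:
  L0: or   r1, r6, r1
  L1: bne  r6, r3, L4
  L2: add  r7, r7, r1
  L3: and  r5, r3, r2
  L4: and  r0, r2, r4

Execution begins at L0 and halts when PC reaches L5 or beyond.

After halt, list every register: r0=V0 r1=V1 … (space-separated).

r0=0 r1=14 r2=4 r3=14 r4=6 r5=12 r6=10 r7=16

#0 or   r1, r6, r1 ; 0/14/4/14/6/12/10/2
#1 bne  r6, r3, L4 ; 0/14/4/14/6/12/10/2 ; →target
#2 add  r7, r7, r1 ; 0/14/4/14/6/12/10/16
#4 and  r0, r2, r4 ; 0/14/4/14/6/12/10/16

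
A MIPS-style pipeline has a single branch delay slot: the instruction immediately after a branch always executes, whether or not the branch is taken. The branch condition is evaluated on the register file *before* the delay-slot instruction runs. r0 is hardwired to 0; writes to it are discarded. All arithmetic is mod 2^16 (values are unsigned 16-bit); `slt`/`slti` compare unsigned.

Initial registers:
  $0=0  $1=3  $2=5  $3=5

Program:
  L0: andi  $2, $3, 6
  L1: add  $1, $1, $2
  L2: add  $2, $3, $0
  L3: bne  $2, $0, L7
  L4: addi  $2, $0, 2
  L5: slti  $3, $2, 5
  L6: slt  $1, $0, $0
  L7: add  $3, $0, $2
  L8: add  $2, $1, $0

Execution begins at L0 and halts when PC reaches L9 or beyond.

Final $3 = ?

[0] andi  $2, $3, 6  →  {$0:0, $1:3, $2:4, $3:5}
[1] add  $1, $1, $2  →  {$0:0, $1:7, $2:4, $3:5}
[2] add  $2, $3, $0  →  {$0:0, $1:7, $2:5, $3:5}
[3] bne  $2, $0, L7  →  {$0:0, $1:7, $2:5, $3:5}  ⟨branch taken⟩
[4] addi  $2, $0, 2  →  {$0:0, $1:7, $2:2, $3:5}
[7] add  $3, $0, $2  →  {$0:0, $1:7, $2:2, $3:2}
[8] add  $2, $1, $0  →  {$0:0, $1:7, $2:7, $3:2}

2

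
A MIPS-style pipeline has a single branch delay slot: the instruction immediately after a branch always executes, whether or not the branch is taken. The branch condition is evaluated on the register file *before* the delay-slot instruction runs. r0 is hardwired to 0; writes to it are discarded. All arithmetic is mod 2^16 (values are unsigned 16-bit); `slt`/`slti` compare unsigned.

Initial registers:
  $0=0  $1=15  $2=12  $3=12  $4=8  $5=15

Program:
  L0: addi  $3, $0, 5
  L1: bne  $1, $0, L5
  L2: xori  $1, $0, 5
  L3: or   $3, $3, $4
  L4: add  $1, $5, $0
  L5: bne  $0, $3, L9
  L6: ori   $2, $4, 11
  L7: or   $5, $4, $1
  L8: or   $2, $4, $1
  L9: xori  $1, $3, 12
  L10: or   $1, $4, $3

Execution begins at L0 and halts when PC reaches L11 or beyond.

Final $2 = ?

11

  step pc=0: addi  $3, $0, 5  regs=(0,15,12,5,8,15)
  step pc=1: bne  $1, $0, L5  cond=T  regs=(0,15,12,5,8,15)
  step pc=2: xori  $1, $0, 5  regs=(0,5,12,5,8,15)
  step pc=5: bne  $0, $3, L9  cond=T  regs=(0,5,12,5,8,15)
  step pc=6: ori   $2, $4, 11  regs=(0,5,11,5,8,15)
  step pc=9: xori  $1, $3, 12  regs=(0,9,11,5,8,15)
  step pc=10: or   $1, $4, $3  regs=(0,13,11,5,8,15)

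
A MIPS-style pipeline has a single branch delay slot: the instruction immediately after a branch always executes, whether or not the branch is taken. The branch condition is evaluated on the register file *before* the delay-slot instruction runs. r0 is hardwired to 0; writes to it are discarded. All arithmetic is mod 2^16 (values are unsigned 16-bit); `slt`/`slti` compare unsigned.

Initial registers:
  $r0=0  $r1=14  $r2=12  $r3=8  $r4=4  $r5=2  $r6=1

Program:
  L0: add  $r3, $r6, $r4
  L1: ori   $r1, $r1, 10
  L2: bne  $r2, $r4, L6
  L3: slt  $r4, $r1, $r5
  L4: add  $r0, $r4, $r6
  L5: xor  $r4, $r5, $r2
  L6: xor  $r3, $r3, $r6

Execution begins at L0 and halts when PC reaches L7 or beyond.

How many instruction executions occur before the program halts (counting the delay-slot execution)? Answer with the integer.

  step pc=0: add  $r3, $r6, $r4  regs=(0,14,12,5,4,2,1)
  step pc=1: ori   $r1, $r1, 10  regs=(0,14,12,5,4,2,1)
  step pc=2: bne  $r2, $r4, L6  cond=T  regs=(0,14,12,5,4,2,1)
  step pc=3: slt  $r4, $r1, $r5  regs=(0,14,12,5,0,2,1)
  step pc=6: xor  $r3, $r3, $r6  regs=(0,14,12,4,0,2,1)

5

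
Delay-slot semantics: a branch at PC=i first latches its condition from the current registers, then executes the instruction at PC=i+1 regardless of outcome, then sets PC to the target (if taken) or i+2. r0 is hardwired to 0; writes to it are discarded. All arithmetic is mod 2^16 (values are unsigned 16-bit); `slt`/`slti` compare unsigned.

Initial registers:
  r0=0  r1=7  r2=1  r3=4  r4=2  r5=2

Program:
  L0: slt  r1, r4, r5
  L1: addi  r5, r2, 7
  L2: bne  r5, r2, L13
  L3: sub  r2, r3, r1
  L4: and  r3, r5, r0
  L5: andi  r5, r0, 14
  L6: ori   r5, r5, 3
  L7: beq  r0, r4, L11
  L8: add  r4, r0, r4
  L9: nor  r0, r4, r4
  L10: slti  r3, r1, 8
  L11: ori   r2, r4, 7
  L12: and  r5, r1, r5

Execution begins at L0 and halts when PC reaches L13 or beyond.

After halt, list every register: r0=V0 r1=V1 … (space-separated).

r0=0 r1=0 r2=4 r3=4 r4=2 r5=8

#0 slt  r1, r4, r5 ; 0/0/1/4/2/2
#1 addi  r5, r2, 7 ; 0/0/1/4/2/8
#2 bne  r5, r2, L13 ; 0/0/1/4/2/8 ; →target
#3 sub  r2, r3, r1 ; 0/0/4/4/2/8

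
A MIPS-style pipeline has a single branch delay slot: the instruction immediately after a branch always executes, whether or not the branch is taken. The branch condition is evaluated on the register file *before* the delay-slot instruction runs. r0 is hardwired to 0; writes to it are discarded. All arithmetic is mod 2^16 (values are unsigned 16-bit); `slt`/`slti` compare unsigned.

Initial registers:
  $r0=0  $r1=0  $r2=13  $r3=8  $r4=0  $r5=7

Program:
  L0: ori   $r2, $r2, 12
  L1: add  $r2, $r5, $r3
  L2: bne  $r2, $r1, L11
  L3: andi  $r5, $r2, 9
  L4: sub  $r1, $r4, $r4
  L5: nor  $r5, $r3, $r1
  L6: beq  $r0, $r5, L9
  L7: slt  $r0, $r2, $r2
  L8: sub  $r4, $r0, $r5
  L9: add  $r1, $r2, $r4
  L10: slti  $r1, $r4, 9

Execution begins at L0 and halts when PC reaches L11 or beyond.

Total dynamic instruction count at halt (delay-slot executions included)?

  step pc=0: ori   $r2, $r2, 12  regs=(0,0,13,8,0,7)
  step pc=1: add  $r2, $r5, $r3  regs=(0,0,15,8,0,7)
  step pc=2: bne  $r2, $r1, L11  cond=T  regs=(0,0,15,8,0,7)
  step pc=3: andi  $r5, $r2, 9  regs=(0,0,15,8,0,9)

4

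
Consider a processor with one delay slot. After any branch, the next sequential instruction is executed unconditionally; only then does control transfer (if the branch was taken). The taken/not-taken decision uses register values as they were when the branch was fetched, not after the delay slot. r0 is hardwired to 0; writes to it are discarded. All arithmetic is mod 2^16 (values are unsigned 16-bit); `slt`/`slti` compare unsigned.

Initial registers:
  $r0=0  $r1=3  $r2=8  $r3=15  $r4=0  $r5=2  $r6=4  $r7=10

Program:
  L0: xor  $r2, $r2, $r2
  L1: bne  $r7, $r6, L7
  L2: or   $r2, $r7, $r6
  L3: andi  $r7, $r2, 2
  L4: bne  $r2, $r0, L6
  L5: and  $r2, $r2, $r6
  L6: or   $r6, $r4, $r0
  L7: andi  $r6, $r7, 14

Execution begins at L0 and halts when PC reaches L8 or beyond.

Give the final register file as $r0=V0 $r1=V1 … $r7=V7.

$r0=0 $r1=3 $r2=14 $r3=15 $r4=0 $r5=2 $r6=10 $r7=10

[0] xor  $r2, $r2, $r2  →  {$r0:0, $r1:3, $r2:0, $r3:15, $r4:0, $r5:2, $r6:4, $r7:10}
[1] bne  $r7, $r6, L7  →  {$r0:0, $r1:3, $r2:0, $r3:15, $r4:0, $r5:2, $r6:4, $r7:10}  ⟨branch taken⟩
[2] or   $r2, $r7, $r6  →  {$r0:0, $r1:3, $r2:14, $r3:15, $r4:0, $r5:2, $r6:4, $r7:10}
[7] andi  $r6, $r7, 14  →  {$r0:0, $r1:3, $r2:14, $r3:15, $r4:0, $r5:2, $r6:10, $r7:10}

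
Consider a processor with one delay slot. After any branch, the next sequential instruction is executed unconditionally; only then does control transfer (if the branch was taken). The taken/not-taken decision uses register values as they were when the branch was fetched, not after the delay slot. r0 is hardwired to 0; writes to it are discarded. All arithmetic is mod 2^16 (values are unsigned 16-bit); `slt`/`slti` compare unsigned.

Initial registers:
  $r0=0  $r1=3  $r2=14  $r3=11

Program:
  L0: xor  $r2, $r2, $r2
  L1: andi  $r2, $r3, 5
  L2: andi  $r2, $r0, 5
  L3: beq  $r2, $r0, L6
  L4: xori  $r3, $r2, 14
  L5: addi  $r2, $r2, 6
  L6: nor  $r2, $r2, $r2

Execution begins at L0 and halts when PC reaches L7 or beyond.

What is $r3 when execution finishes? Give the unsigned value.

14

  step pc=0: xor  $r2, $r2, $r2  regs=(0,3,0,11)
  step pc=1: andi  $r2, $r3, 5  regs=(0,3,1,11)
  step pc=2: andi  $r2, $r0, 5  regs=(0,3,0,11)
  step pc=3: beq  $r2, $r0, L6  cond=T  regs=(0,3,0,11)
  step pc=4: xori  $r3, $r2, 14  regs=(0,3,0,14)
  step pc=6: nor  $r2, $r2, $r2  regs=(0,3,65535,14)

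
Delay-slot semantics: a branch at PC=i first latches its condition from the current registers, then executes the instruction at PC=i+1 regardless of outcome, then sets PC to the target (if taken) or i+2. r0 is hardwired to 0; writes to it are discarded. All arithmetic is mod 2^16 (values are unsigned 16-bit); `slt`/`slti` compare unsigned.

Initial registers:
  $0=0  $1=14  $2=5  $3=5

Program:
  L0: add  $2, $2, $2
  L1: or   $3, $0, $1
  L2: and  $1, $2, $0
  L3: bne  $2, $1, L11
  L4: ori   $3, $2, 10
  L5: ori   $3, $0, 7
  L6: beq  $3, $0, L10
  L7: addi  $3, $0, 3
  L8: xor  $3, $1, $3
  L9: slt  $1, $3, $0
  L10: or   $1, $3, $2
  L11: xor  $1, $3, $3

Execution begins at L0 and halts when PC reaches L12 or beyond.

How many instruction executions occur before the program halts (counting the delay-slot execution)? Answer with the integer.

#0 add  $2, $2, $2 ; 0/14/10/5
#1 or   $3, $0, $1 ; 0/14/10/14
#2 and  $1, $2, $0 ; 0/0/10/14
#3 bne  $2, $1, L11 ; 0/0/10/14 ; →target
#4 ori   $3, $2, 10 ; 0/0/10/10
#11 xor  $1, $3, $3 ; 0/0/10/10

6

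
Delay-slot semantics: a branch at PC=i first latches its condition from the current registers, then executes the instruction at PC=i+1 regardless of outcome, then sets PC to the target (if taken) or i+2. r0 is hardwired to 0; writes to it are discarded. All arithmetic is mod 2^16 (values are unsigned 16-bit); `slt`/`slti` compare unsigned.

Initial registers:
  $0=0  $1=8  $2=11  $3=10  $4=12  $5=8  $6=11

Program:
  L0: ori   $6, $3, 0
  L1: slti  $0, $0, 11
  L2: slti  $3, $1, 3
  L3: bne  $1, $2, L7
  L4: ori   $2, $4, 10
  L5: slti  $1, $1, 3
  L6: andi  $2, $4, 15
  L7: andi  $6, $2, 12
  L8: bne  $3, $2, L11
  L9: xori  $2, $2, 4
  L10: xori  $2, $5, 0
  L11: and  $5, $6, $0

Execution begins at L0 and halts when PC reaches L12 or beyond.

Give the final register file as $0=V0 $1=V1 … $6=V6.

PC=0  ori   $6, $3, 0        | $0=0 $1=8 $2=11 $3=10 $4=12 $5=8 $6=10
PC=1  slti  $0, $0, 11       | $0=0 $1=8 $2=11 $3=10 $4=12 $5=8 $6=10
PC=2  slti  $3, $1, 3        | $0=0 $1=8 $2=11 $3=0 $4=12 $5=8 $6=10
PC=3  bne  $1, $2, L7        | $0=0 $1=8 $2=11 $3=0 $4=12 $5=8 $6=10  [TAKEN]
PC=4  ori   $2, $4, 10       | $0=0 $1=8 $2=14 $3=0 $4=12 $5=8 $6=10
PC=7  andi  $6, $2, 12       | $0=0 $1=8 $2=14 $3=0 $4=12 $5=8 $6=12
PC=8  bne  $3, $2, L11       | $0=0 $1=8 $2=14 $3=0 $4=12 $5=8 $6=12  [TAKEN]
PC=9  xori  $2, $2, 4        | $0=0 $1=8 $2=10 $3=0 $4=12 $5=8 $6=12
PC=11 and  $5, $6, $0        | $0=0 $1=8 $2=10 $3=0 $4=12 $5=0 $6=12

$0=0 $1=8 $2=10 $3=0 $4=12 $5=0 $6=12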